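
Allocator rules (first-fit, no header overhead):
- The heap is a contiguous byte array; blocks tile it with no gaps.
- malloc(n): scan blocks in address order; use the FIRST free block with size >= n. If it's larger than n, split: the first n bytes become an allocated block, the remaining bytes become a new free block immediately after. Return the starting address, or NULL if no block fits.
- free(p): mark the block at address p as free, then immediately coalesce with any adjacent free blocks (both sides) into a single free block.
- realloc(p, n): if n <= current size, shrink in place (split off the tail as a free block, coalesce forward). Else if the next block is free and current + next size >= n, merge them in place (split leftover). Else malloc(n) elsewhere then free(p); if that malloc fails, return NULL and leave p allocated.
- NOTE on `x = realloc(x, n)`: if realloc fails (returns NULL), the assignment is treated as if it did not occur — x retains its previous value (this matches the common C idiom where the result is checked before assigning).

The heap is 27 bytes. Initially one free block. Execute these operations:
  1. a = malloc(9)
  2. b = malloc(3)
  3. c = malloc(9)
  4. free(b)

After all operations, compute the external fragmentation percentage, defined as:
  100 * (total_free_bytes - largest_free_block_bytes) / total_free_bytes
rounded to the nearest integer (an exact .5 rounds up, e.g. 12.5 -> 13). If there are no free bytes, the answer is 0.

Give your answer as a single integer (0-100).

Op 1: a = malloc(9) -> a = 0; heap: [0-8 ALLOC][9-26 FREE]
Op 2: b = malloc(3) -> b = 9; heap: [0-8 ALLOC][9-11 ALLOC][12-26 FREE]
Op 3: c = malloc(9) -> c = 12; heap: [0-8 ALLOC][9-11 ALLOC][12-20 ALLOC][21-26 FREE]
Op 4: free(b) -> (freed b); heap: [0-8 ALLOC][9-11 FREE][12-20 ALLOC][21-26 FREE]
Free blocks: [3 6] total_free=9 largest=6 -> 100*(9-6)/9 = 300/9 ≈ 33.333 -> rounds to 33

Answer: 33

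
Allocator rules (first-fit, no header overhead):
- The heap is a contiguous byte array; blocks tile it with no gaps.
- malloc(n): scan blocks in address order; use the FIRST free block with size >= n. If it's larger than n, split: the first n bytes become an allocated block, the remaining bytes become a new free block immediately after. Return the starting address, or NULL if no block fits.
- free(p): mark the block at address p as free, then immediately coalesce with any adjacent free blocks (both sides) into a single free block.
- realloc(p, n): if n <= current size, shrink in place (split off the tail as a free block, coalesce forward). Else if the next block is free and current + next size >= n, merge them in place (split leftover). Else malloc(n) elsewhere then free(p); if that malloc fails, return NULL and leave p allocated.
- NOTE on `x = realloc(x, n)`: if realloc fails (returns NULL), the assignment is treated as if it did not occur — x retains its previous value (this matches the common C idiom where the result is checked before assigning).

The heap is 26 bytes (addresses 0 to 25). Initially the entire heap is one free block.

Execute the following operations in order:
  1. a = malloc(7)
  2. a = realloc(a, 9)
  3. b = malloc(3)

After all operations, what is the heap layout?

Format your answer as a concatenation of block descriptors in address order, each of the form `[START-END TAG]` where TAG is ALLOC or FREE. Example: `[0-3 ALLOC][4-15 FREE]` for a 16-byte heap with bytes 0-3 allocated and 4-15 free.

Op 1: a = malloc(7) -> a = 0; heap: [0-6 ALLOC][7-25 FREE]
Op 2: a = realloc(a, 9) -> a = 0; heap: [0-8 ALLOC][9-25 FREE]
Op 3: b = malloc(3) -> b = 9; heap: [0-8 ALLOC][9-11 ALLOC][12-25 FREE]

Answer: [0-8 ALLOC][9-11 ALLOC][12-25 FREE]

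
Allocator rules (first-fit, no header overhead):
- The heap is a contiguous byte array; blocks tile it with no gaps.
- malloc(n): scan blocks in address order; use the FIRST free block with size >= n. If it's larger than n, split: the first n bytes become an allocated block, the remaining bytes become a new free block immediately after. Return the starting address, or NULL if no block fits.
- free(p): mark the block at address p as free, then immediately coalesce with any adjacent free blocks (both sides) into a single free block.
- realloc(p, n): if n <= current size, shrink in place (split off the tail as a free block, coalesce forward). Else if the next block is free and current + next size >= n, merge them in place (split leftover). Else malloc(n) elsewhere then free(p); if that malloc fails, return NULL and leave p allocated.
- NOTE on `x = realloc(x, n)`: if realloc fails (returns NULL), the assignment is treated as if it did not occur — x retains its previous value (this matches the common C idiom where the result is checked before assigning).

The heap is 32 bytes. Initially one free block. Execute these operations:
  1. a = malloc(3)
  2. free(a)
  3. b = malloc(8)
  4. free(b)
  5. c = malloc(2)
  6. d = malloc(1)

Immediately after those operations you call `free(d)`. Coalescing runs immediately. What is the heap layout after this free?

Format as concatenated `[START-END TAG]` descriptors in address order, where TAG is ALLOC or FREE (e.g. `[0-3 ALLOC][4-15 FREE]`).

Op 1: a = malloc(3) -> a = 0; heap: [0-2 ALLOC][3-31 FREE]
Op 2: free(a) -> (freed a); heap: [0-31 FREE]
Op 3: b = malloc(8) -> b = 0; heap: [0-7 ALLOC][8-31 FREE]
Op 4: free(b) -> (freed b); heap: [0-31 FREE]
Op 5: c = malloc(2) -> c = 0; heap: [0-1 ALLOC][2-31 FREE]
Op 6: d = malloc(1) -> d = 2; heap: [0-1 ALLOC][2-2 ALLOC][3-31 FREE]
free(d): d = 2 -> block [2-2 ALLOC]; mark free, coalesce with adjacent free neighbors -> [0-1 ALLOC][2-31 FREE]

Answer: [0-1 ALLOC][2-31 FREE]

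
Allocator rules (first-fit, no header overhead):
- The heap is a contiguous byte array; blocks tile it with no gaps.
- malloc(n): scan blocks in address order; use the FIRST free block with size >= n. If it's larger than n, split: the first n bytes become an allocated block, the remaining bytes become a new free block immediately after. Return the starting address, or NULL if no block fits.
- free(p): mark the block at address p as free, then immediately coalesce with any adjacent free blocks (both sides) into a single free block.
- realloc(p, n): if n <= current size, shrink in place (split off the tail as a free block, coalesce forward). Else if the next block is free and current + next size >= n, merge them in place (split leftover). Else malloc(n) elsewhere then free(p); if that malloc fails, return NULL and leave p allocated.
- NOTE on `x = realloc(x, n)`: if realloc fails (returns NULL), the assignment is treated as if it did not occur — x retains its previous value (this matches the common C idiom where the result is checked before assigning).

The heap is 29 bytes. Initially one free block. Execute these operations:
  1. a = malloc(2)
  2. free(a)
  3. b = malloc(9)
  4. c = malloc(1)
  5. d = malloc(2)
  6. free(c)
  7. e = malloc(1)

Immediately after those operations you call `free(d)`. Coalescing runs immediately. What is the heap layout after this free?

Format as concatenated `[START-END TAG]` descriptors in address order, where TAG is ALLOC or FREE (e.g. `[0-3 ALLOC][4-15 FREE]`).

Answer: [0-8 ALLOC][9-9 ALLOC][10-28 FREE]

Derivation:
Op 1: a = malloc(2) -> a = 0; heap: [0-1 ALLOC][2-28 FREE]
Op 2: free(a) -> (freed a); heap: [0-28 FREE]
Op 3: b = malloc(9) -> b = 0; heap: [0-8 ALLOC][9-28 FREE]
Op 4: c = malloc(1) -> c = 9; heap: [0-8 ALLOC][9-9 ALLOC][10-28 FREE]
Op 5: d = malloc(2) -> d = 10; heap: [0-8 ALLOC][9-9 ALLOC][10-11 ALLOC][12-28 FREE]
Op 6: free(c) -> (freed c); heap: [0-8 ALLOC][9-9 FREE][10-11 ALLOC][12-28 FREE]
Op 7: e = malloc(1) -> e = 9; heap: [0-8 ALLOC][9-9 ALLOC][10-11 ALLOC][12-28 FREE]
free(d): d = 10 -> block [10-11 ALLOC]; mark free, coalesce with adjacent free neighbors -> [0-8 ALLOC][9-9 ALLOC][10-28 FREE]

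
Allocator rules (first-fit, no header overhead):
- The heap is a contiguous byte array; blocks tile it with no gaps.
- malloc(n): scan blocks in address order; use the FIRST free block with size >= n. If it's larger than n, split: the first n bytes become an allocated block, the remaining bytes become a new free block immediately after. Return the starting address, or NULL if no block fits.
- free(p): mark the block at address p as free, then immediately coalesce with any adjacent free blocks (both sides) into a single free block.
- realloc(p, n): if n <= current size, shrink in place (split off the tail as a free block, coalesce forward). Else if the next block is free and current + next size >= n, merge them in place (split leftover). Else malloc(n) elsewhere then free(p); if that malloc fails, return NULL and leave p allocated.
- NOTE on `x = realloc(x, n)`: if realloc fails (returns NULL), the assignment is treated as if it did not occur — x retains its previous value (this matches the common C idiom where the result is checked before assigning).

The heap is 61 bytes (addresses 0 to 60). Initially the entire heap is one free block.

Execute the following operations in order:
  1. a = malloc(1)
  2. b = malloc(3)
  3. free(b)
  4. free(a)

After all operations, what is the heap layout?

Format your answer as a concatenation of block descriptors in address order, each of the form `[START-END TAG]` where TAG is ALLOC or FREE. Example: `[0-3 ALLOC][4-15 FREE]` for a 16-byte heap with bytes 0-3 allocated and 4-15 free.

Op 1: a = malloc(1) -> a = 0; heap: [0-0 ALLOC][1-60 FREE]
Op 2: b = malloc(3) -> b = 1; heap: [0-0 ALLOC][1-3 ALLOC][4-60 FREE]
Op 3: free(b) -> (freed b); heap: [0-0 ALLOC][1-60 FREE]
Op 4: free(a) -> (freed a); heap: [0-60 FREE]

Answer: [0-60 FREE]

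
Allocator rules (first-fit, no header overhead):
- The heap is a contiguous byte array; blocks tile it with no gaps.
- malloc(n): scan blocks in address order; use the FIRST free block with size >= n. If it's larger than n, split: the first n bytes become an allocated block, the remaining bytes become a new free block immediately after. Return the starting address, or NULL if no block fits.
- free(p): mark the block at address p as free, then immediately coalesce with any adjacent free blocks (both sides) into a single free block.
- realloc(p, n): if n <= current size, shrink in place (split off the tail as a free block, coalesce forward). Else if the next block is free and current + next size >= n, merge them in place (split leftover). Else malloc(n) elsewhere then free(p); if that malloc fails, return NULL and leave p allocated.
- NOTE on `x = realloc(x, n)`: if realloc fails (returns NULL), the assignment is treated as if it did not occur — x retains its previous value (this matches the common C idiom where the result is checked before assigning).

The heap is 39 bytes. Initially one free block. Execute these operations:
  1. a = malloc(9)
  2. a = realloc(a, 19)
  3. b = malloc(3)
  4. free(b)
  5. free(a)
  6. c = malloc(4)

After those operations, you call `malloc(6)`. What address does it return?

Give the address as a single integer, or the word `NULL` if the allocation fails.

Op 1: a = malloc(9) -> a = 0; heap: [0-8 ALLOC][9-38 FREE]
Op 2: a = realloc(a, 19) -> a = 0; heap: [0-18 ALLOC][19-38 FREE]
Op 3: b = malloc(3) -> b = 19; heap: [0-18 ALLOC][19-21 ALLOC][22-38 FREE]
Op 4: free(b) -> (freed b); heap: [0-18 ALLOC][19-38 FREE]
Op 5: free(a) -> (freed a); heap: [0-38 FREE]
Op 6: c = malloc(4) -> c = 0; heap: [0-3 ALLOC][4-38 FREE]
malloc(6): first-fit scan over [0-3 ALLOC][4-38 FREE] -> 4

Answer: 4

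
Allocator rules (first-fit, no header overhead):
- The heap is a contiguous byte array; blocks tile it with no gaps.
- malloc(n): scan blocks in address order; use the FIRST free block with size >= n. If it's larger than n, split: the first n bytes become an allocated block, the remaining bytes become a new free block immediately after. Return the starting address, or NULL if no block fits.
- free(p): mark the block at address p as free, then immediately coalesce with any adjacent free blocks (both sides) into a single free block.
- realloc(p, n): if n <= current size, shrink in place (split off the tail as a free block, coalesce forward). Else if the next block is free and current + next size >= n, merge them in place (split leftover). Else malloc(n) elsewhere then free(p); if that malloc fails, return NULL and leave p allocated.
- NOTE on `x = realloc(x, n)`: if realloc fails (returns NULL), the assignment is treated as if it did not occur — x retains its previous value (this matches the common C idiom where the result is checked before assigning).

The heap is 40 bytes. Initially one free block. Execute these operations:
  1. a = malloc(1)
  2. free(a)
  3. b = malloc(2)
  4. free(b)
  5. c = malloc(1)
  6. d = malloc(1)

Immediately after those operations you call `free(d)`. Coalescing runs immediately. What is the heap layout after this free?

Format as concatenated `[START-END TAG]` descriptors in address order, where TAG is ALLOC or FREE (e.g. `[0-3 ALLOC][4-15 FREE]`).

Op 1: a = malloc(1) -> a = 0; heap: [0-0 ALLOC][1-39 FREE]
Op 2: free(a) -> (freed a); heap: [0-39 FREE]
Op 3: b = malloc(2) -> b = 0; heap: [0-1 ALLOC][2-39 FREE]
Op 4: free(b) -> (freed b); heap: [0-39 FREE]
Op 5: c = malloc(1) -> c = 0; heap: [0-0 ALLOC][1-39 FREE]
Op 6: d = malloc(1) -> d = 1; heap: [0-0 ALLOC][1-1 ALLOC][2-39 FREE]
free(d): d = 1 -> block [1-1 ALLOC]; mark free, coalesce with adjacent free neighbors -> [0-0 ALLOC][1-39 FREE]

Answer: [0-0 ALLOC][1-39 FREE]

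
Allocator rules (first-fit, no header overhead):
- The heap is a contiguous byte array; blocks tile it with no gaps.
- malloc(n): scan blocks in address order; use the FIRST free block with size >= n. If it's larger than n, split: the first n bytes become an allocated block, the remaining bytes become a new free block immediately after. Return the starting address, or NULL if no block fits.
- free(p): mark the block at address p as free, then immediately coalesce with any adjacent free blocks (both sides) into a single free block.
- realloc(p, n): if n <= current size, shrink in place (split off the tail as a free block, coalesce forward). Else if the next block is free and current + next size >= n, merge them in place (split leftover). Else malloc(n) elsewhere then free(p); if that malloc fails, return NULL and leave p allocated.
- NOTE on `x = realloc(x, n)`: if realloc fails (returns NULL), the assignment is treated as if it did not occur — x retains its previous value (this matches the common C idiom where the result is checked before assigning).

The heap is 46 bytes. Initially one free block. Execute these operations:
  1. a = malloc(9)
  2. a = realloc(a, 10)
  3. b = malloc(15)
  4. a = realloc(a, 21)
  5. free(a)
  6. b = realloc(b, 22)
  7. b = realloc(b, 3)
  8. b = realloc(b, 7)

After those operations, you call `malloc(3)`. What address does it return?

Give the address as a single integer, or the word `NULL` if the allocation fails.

Answer: 0

Derivation:
Op 1: a = malloc(9) -> a = 0; heap: [0-8 ALLOC][9-45 FREE]
Op 2: a = realloc(a, 10) -> a = 0; heap: [0-9 ALLOC][10-45 FREE]
Op 3: b = malloc(15) -> b = 10; heap: [0-9 ALLOC][10-24 ALLOC][25-45 FREE]
Op 4: a = realloc(a, 21) -> a = 25; heap: [0-9 FREE][10-24 ALLOC][25-45 ALLOC]
Op 5: free(a) -> (freed a); heap: [0-9 FREE][10-24 ALLOC][25-45 FREE]
Op 6: b = realloc(b, 22) -> b = 10; heap: [0-9 FREE][10-31 ALLOC][32-45 FREE]
Op 7: b = realloc(b, 3) -> b = 10; heap: [0-9 FREE][10-12 ALLOC][13-45 FREE]
Op 8: b = realloc(b, 7) -> b = 10; heap: [0-9 FREE][10-16 ALLOC][17-45 FREE]
malloc(3): first-fit scan over [0-9 FREE][10-16 ALLOC][17-45 FREE] -> 0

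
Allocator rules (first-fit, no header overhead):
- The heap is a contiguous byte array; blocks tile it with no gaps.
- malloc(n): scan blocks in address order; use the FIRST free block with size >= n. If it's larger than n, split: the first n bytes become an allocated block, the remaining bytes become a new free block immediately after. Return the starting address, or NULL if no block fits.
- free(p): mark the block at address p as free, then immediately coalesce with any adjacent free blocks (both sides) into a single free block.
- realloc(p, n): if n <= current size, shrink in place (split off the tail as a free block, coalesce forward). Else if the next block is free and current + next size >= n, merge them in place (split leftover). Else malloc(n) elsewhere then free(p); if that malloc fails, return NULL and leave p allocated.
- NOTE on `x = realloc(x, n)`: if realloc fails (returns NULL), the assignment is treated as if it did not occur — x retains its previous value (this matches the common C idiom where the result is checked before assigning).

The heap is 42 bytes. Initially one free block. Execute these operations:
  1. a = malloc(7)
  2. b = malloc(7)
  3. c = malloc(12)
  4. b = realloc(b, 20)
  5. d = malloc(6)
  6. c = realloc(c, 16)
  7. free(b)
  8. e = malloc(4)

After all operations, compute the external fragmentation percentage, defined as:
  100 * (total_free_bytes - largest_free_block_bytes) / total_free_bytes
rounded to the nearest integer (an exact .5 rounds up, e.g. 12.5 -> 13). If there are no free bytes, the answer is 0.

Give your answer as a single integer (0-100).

Op 1: a = malloc(7) -> a = 0; heap: [0-6 ALLOC][7-41 FREE]
Op 2: b = malloc(7) -> b = 7; heap: [0-6 ALLOC][7-13 ALLOC][14-41 FREE]
Op 3: c = malloc(12) -> c = 14; heap: [0-6 ALLOC][7-13 ALLOC][14-25 ALLOC][26-41 FREE]
Op 4: b = realloc(b, 20) -> NULL (b unchanged); heap: [0-6 ALLOC][7-13 ALLOC][14-25 ALLOC][26-41 FREE]
Op 5: d = malloc(6) -> d = 26; heap: [0-6 ALLOC][7-13 ALLOC][14-25 ALLOC][26-31 ALLOC][32-41 FREE]
Op 6: c = realloc(c, 16) -> NULL (c unchanged); heap: [0-6 ALLOC][7-13 ALLOC][14-25 ALLOC][26-31 ALLOC][32-41 FREE]
Op 7: free(b) -> (freed b); heap: [0-6 ALLOC][7-13 FREE][14-25 ALLOC][26-31 ALLOC][32-41 FREE]
Op 8: e = malloc(4) -> e = 7; heap: [0-6 ALLOC][7-10 ALLOC][11-13 FREE][14-25 ALLOC][26-31 ALLOC][32-41 FREE]
Free blocks: [3 10] total_free=13 largest=10 -> 100*(13-10)/13 = 300/13 ≈ 23.077 -> rounds to 23

Answer: 23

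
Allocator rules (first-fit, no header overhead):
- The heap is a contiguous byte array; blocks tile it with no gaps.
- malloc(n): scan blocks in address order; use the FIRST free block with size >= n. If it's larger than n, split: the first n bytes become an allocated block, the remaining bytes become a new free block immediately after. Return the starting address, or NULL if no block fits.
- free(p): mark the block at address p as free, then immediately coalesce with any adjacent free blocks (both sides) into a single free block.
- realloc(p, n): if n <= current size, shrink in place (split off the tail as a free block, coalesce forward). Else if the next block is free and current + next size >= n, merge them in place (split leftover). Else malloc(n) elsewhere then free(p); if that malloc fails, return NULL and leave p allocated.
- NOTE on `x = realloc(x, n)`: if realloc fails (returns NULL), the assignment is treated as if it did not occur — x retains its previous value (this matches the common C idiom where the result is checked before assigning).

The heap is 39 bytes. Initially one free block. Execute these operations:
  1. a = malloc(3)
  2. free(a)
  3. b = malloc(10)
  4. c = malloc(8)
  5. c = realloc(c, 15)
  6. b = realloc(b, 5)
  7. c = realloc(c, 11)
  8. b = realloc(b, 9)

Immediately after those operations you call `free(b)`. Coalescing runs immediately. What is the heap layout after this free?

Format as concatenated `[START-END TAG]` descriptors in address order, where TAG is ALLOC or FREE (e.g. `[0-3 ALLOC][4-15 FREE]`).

Op 1: a = malloc(3) -> a = 0; heap: [0-2 ALLOC][3-38 FREE]
Op 2: free(a) -> (freed a); heap: [0-38 FREE]
Op 3: b = malloc(10) -> b = 0; heap: [0-9 ALLOC][10-38 FREE]
Op 4: c = malloc(8) -> c = 10; heap: [0-9 ALLOC][10-17 ALLOC][18-38 FREE]
Op 5: c = realloc(c, 15) -> c = 10; heap: [0-9 ALLOC][10-24 ALLOC][25-38 FREE]
Op 6: b = realloc(b, 5) -> b = 0; heap: [0-4 ALLOC][5-9 FREE][10-24 ALLOC][25-38 FREE]
Op 7: c = realloc(c, 11) -> c = 10; heap: [0-4 ALLOC][5-9 FREE][10-20 ALLOC][21-38 FREE]
Op 8: b = realloc(b, 9) -> b = 0; heap: [0-8 ALLOC][9-9 FREE][10-20 ALLOC][21-38 FREE]
free(b): b = 0 -> block [0-8 ALLOC]; mark free, coalesce with adjacent free neighbors -> [0-9 FREE][10-20 ALLOC][21-38 FREE]

Answer: [0-9 FREE][10-20 ALLOC][21-38 FREE]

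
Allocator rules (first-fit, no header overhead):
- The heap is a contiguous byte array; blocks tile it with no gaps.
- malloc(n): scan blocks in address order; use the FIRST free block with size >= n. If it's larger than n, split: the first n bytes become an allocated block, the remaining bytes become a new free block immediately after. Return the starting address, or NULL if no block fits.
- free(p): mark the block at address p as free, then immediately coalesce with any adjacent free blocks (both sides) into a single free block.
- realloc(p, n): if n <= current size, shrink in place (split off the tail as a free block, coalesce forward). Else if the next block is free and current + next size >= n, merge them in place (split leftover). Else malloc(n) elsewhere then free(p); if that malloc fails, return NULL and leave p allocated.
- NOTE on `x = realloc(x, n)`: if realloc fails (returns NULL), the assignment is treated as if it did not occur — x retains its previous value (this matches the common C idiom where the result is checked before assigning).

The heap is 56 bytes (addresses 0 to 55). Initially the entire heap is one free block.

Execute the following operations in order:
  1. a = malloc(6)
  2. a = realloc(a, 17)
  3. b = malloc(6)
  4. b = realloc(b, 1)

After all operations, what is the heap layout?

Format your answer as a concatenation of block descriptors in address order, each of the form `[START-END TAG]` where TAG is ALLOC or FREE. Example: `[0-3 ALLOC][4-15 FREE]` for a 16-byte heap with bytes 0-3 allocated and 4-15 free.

Answer: [0-16 ALLOC][17-17 ALLOC][18-55 FREE]

Derivation:
Op 1: a = malloc(6) -> a = 0; heap: [0-5 ALLOC][6-55 FREE]
Op 2: a = realloc(a, 17) -> a = 0; heap: [0-16 ALLOC][17-55 FREE]
Op 3: b = malloc(6) -> b = 17; heap: [0-16 ALLOC][17-22 ALLOC][23-55 FREE]
Op 4: b = realloc(b, 1) -> b = 17; heap: [0-16 ALLOC][17-17 ALLOC][18-55 FREE]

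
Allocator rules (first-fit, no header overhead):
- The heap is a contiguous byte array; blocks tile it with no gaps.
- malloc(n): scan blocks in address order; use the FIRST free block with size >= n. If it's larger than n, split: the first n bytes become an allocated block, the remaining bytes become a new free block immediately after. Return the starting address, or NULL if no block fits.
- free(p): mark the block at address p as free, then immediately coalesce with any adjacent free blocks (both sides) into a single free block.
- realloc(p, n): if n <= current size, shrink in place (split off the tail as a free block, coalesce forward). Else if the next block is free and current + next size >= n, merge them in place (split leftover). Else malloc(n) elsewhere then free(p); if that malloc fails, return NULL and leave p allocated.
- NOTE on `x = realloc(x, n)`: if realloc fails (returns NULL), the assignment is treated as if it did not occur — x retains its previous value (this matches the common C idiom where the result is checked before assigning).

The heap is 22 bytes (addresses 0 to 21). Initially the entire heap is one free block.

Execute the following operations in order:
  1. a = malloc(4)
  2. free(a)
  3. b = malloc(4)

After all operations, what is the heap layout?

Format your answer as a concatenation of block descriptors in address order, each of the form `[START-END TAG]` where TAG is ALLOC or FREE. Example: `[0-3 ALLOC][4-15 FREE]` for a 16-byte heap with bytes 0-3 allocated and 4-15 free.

Op 1: a = malloc(4) -> a = 0; heap: [0-3 ALLOC][4-21 FREE]
Op 2: free(a) -> (freed a); heap: [0-21 FREE]
Op 3: b = malloc(4) -> b = 0; heap: [0-3 ALLOC][4-21 FREE]

Answer: [0-3 ALLOC][4-21 FREE]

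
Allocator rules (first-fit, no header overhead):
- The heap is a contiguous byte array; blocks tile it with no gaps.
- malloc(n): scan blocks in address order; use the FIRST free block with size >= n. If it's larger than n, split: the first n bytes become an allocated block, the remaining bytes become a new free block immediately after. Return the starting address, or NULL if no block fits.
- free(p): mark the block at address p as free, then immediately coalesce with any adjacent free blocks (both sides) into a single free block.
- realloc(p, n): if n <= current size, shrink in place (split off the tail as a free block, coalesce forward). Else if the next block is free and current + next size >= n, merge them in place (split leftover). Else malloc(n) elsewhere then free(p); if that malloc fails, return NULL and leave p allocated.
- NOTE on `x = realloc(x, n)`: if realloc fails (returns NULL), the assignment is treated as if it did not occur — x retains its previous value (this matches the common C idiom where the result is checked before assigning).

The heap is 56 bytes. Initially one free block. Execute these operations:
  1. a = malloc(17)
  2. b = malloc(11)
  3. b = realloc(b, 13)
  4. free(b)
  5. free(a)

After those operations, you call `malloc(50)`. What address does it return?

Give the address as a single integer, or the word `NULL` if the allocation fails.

Answer: 0

Derivation:
Op 1: a = malloc(17) -> a = 0; heap: [0-16 ALLOC][17-55 FREE]
Op 2: b = malloc(11) -> b = 17; heap: [0-16 ALLOC][17-27 ALLOC][28-55 FREE]
Op 3: b = realloc(b, 13) -> b = 17; heap: [0-16 ALLOC][17-29 ALLOC][30-55 FREE]
Op 4: free(b) -> (freed b); heap: [0-16 ALLOC][17-55 FREE]
Op 5: free(a) -> (freed a); heap: [0-55 FREE]
malloc(50): first-fit scan over [0-55 FREE] -> 0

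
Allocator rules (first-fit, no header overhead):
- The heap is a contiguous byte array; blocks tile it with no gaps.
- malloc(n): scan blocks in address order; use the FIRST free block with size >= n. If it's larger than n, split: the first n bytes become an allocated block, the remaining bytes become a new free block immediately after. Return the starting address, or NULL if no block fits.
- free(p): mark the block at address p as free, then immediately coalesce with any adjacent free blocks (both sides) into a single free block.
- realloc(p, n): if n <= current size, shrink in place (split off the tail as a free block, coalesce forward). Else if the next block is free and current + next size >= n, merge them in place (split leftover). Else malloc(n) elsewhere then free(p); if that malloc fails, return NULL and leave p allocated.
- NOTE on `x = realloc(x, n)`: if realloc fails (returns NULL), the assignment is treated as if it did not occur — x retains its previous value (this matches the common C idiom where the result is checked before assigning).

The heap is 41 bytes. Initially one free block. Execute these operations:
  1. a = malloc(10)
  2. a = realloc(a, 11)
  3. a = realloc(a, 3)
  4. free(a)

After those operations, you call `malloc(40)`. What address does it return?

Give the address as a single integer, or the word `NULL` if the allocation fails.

Op 1: a = malloc(10) -> a = 0; heap: [0-9 ALLOC][10-40 FREE]
Op 2: a = realloc(a, 11) -> a = 0; heap: [0-10 ALLOC][11-40 FREE]
Op 3: a = realloc(a, 3) -> a = 0; heap: [0-2 ALLOC][3-40 FREE]
Op 4: free(a) -> (freed a); heap: [0-40 FREE]
malloc(40): first-fit scan over [0-40 FREE] -> 0

Answer: 0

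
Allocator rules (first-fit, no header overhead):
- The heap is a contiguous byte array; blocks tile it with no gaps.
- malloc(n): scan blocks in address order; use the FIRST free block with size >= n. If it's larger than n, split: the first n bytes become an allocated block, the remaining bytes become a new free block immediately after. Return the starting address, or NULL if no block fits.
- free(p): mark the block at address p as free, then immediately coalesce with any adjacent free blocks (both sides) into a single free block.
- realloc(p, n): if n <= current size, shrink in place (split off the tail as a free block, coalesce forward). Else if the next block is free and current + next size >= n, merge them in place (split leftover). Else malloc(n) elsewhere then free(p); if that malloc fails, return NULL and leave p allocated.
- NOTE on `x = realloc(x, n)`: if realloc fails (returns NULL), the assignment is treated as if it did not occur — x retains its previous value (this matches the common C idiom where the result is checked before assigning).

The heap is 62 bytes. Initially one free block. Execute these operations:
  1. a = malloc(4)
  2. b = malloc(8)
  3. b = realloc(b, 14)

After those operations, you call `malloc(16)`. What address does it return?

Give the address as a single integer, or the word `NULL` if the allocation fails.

Answer: 18

Derivation:
Op 1: a = malloc(4) -> a = 0; heap: [0-3 ALLOC][4-61 FREE]
Op 2: b = malloc(8) -> b = 4; heap: [0-3 ALLOC][4-11 ALLOC][12-61 FREE]
Op 3: b = realloc(b, 14) -> b = 4; heap: [0-3 ALLOC][4-17 ALLOC][18-61 FREE]
malloc(16): first-fit scan over [0-3 ALLOC][4-17 ALLOC][18-61 FREE] -> 18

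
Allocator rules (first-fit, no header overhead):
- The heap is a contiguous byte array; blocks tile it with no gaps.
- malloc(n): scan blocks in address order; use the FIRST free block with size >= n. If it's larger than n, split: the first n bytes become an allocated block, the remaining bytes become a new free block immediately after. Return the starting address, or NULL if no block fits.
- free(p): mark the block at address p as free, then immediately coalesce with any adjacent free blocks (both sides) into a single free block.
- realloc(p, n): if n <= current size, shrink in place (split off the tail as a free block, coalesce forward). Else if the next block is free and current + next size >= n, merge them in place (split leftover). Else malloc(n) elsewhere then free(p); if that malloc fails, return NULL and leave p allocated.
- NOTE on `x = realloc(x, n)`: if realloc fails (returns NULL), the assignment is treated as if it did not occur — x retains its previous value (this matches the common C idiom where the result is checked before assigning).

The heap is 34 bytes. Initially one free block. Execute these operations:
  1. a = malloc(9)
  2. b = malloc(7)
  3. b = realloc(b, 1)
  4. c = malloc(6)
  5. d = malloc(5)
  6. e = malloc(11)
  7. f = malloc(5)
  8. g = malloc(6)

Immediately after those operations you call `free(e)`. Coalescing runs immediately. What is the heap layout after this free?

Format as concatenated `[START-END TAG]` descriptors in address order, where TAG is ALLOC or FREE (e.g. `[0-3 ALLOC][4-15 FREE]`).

Op 1: a = malloc(9) -> a = 0; heap: [0-8 ALLOC][9-33 FREE]
Op 2: b = malloc(7) -> b = 9; heap: [0-8 ALLOC][9-15 ALLOC][16-33 FREE]
Op 3: b = realloc(b, 1) -> b = 9; heap: [0-8 ALLOC][9-9 ALLOC][10-33 FREE]
Op 4: c = malloc(6) -> c = 10; heap: [0-8 ALLOC][9-9 ALLOC][10-15 ALLOC][16-33 FREE]
Op 5: d = malloc(5) -> d = 16; heap: [0-8 ALLOC][9-9 ALLOC][10-15 ALLOC][16-20 ALLOC][21-33 FREE]
Op 6: e = malloc(11) -> e = 21; heap: [0-8 ALLOC][9-9 ALLOC][10-15 ALLOC][16-20 ALLOC][21-31 ALLOC][32-33 FREE]
Op 7: f = malloc(5) -> f = NULL; heap: [0-8 ALLOC][9-9 ALLOC][10-15 ALLOC][16-20 ALLOC][21-31 ALLOC][32-33 FREE]
Op 8: g = malloc(6) -> g = NULL; heap: [0-8 ALLOC][9-9 ALLOC][10-15 ALLOC][16-20 ALLOC][21-31 ALLOC][32-33 FREE]
free(e): e = 21 -> block [21-31 ALLOC]; mark free, coalesce with adjacent free neighbors -> [0-8 ALLOC][9-9 ALLOC][10-15 ALLOC][16-20 ALLOC][21-33 FREE]

Answer: [0-8 ALLOC][9-9 ALLOC][10-15 ALLOC][16-20 ALLOC][21-33 FREE]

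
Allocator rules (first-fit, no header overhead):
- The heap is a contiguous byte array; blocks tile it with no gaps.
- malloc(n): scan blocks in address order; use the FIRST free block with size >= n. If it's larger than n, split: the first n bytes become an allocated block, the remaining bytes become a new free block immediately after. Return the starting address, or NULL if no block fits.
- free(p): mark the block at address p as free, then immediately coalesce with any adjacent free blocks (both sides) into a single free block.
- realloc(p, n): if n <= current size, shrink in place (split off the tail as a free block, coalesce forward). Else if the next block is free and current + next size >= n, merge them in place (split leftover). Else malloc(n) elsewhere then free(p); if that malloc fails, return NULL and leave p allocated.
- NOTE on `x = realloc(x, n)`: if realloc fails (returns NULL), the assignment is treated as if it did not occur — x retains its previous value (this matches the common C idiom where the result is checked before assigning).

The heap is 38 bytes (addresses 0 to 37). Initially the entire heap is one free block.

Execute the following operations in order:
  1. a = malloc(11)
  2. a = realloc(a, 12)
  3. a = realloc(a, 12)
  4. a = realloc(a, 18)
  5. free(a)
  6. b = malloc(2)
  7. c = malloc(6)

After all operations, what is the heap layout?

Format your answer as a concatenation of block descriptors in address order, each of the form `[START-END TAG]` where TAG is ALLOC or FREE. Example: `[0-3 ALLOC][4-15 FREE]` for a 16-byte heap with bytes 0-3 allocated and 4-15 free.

Op 1: a = malloc(11) -> a = 0; heap: [0-10 ALLOC][11-37 FREE]
Op 2: a = realloc(a, 12) -> a = 0; heap: [0-11 ALLOC][12-37 FREE]
Op 3: a = realloc(a, 12) -> a = 0; heap: [0-11 ALLOC][12-37 FREE]
Op 4: a = realloc(a, 18) -> a = 0; heap: [0-17 ALLOC][18-37 FREE]
Op 5: free(a) -> (freed a); heap: [0-37 FREE]
Op 6: b = malloc(2) -> b = 0; heap: [0-1 ALLOC][2-37 FREE]
Op 7: c = malloc(6) -> c = 2; heap: [0-1 ALLOC][2-7 ALLOC][8-37 FREE]

Answer: [0-1 ALLOC][2-7 ALLOC][8-37 FREE]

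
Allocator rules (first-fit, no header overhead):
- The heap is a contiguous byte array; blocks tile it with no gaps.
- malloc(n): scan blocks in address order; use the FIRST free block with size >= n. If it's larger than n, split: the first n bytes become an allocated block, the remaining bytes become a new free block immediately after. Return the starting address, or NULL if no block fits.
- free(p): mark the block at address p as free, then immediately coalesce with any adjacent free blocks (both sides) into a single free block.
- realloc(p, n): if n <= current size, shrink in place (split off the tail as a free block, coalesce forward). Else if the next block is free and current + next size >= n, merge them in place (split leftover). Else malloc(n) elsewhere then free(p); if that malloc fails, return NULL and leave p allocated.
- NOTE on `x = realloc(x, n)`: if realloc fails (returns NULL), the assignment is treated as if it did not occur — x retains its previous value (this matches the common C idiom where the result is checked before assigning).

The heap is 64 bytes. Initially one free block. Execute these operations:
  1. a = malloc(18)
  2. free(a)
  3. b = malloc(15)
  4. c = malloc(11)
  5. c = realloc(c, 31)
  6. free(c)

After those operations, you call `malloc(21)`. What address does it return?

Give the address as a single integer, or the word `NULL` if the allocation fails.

Answer: 15

Derivation:
Op 1: a = malloc(18) -> a = 0; heap: [0-17 ALLOC][18-63 FREE]
Op 2: free(a) -> (freed a); heap: [0-63 FREE]
Op 3: b = malloc(15) -> b = 0; heap: [0-14 ALLOC][15-63 FREE]
Op 4: c = malloc(11) -> c = 15; heap: [0-14 ALLOC][15-25 ALLOC][26-63 FREE]
Op 5: c = realloc(c, 31) -> c = 15; heap: [0-14 ALLOC][15-45 ALLOC][46-63 FREE]
Op 6: free(c) -> (freed c); heap: [0-14 ALLOC][15-63 FREE]
malloc(21): first-fit scan over [0-14 ALLOC][15-63 FREE] -> 15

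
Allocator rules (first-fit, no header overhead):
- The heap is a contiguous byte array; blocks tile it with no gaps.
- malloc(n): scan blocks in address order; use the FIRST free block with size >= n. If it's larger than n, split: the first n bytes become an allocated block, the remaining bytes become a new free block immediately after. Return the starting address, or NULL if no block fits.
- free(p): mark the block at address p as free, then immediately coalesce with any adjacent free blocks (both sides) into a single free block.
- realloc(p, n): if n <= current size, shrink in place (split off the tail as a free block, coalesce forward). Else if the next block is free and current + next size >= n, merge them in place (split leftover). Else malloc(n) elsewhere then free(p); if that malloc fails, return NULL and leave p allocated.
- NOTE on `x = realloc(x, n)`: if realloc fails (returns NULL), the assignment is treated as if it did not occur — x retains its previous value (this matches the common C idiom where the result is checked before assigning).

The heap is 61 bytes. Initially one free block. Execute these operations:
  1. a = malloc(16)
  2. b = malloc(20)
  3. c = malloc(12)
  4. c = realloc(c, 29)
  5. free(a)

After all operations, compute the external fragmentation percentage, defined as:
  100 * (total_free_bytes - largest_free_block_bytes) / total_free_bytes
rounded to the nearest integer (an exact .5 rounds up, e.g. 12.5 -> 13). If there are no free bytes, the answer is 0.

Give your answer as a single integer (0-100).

Op 1: a = malloc(16) -> a = 0; heap: [0-15 ALLOC][16-60 FREE]
Op 2: b = malloc(20) -> b = 16; heap: [0-15 ALLOC][16-35 ALLOC][36-60 FREE]
Op 3: c = malloc(12) -> c = 36; heap: [0-15 ALLOC][16-35 ALLOC][36-47 ALLOC][48-60 FREE]
Op 4: c = realloc(c, 29) -> NULL (c unchanged); heap: [0-15 ALLOC][16-35 ALLOC][36-47 ALLOC][48-60 FREE]
Op 5: free(a) -> (freed a); heap: [0-15 FREE][16-35 ALLOC][36-47 ALLOC][48-60 FREE]
Free blocks: [16 13] total_free=29 largest=16 -> 100*(29-16)/29 = 1300/29 ≈ 44.828 -> rounds to 45

Answer: 45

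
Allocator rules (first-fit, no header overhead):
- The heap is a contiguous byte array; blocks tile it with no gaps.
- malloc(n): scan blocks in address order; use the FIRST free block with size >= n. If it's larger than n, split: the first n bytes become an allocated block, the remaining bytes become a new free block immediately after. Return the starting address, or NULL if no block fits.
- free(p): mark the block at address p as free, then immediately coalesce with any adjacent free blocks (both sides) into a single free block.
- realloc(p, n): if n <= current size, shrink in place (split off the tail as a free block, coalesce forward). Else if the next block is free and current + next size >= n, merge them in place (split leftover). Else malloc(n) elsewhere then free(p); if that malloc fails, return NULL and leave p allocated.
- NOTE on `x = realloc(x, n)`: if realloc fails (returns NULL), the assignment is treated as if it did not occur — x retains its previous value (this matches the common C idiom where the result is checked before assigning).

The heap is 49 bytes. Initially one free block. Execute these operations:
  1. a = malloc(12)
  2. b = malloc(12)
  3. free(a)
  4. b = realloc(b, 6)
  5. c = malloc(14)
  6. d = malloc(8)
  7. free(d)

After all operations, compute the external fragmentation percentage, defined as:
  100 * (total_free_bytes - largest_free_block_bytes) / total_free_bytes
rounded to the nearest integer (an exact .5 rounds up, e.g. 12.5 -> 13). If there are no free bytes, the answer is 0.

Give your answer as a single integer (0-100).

Op 1: a = malloc(12) -> a = 0; heap: [0-11 ALLOC][12-48 FREE]
Op 2: b = malloc(12) -> b = 12; heap: [0-11 ALLOC][12-23 ALLOC][24-48 FREE]
Op 3: free(a) -> (freed a); heap: [0-11 FREE][12-23 ALLOC][24-48 FREE]
Op 4: b = realloc(b, 6) -> b = 12; heap: [0-11 FREE][12-17 ALLOC][18-48 FREE]
Op 5: c = malloc(14) -> c = 18; heap: [0-11 FREE][12-17 ALLOC][18-31 ALLOC][32-48 FREE]
Op 6: d = malloc(8) -> d = 0; heap: [0-7 ALLOC][8-11 FREE][12-17 ALLOC][18-31 ALLOC][32-48 FREE]
Op 7: free(d) -> (freed d); heap: [0-11 FREE][12-17 ALLOC][18-31 ALLOC][32-48 FREE]
Free blocks: [12 17] total_free=29 largest=17 -> 100*(29-17)/29 = 1200/29 ≈ 41.379 -> rounds to 41

Answer: 41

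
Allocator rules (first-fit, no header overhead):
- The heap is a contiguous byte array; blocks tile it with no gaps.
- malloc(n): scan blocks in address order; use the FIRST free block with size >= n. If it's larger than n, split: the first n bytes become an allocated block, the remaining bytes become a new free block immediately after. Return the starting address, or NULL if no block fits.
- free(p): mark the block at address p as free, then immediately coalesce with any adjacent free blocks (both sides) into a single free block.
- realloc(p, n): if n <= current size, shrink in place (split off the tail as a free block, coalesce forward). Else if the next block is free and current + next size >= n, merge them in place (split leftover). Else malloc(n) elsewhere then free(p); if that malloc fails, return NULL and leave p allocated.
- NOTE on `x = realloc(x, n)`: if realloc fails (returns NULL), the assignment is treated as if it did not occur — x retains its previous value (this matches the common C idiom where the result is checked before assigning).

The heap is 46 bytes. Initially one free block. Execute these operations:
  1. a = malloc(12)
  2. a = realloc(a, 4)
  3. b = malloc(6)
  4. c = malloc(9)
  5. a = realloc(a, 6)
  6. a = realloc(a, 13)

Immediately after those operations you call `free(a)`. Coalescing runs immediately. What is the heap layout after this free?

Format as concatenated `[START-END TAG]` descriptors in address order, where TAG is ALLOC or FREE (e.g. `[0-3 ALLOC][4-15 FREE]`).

Op 1: a = malloc(12) -> a = 0; heap: [0-11 ALLOC][12-45 FREE]
Op 2: a = realloc(a, 4) -> a = 0; heap: [0-3 ALLOC][4-45 FREE]
Op 3: b = malloc(6) -> b = 4; heap: [0-3 ALLOC][4-9 ALLOC][10-45 FREE]
Op 4: c = malloc(9) -> c = 10; heap: [0-3 ALLOC][4-9 ALLOC][10-18 ALLOC][19-45 FREE]
Op 5: a = realloc(a, 6) -> a = 19; heap: [0-3 FREE][4-9 ALLOC][10-18 ALLOC][19-24 ALLOC][25-45 FREE]
Op 6: a = realloc(a, 13) -> a = 19; heap: [0-3 FREE][4-9 ALLOC][10-18 ALLOC][19-31 ALLOC][32-45 FREE]
free(a): a = 19 -> block [19-31 ALLOC]; mark free, coalesce with adjacent free neighbors -> [0-3 FREE][4-9 ALLOC][10-18 ALLOC][19-45 FREE]

Answer: [0-3 FREE][4-9 ALLOC][10-18 ALLOC][19-45 FREE]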